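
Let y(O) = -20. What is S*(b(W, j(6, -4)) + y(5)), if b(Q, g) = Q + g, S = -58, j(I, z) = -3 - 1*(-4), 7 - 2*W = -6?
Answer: 725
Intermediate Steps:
W = 13/2 (W = 7/2 - ½*(-6) = 7/2 + 3 = 13/2 ≈ 6.5000)
j(I, z) = 1 (j(I, z) = -3 + 4 = 1)
S*(b(W, j(6, -4)) + y(5)) = -58*((13/2 + 1) - 20) = -58*(15/2 - 20) = -58*(-25/2) = 725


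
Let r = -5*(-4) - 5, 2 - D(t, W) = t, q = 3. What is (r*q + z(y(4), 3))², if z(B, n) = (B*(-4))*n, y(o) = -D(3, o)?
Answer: 1089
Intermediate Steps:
D(t, W) = 2 - t
y(o) = 1 (y(o) = -(2 - 1*3) = -(2 - 3) = -1*(-1) = 1)
z(B, n) = -4*B*n (z(B, n) = (-4*B)*n = -4*B*n)
r = 15 (r = 20 - 5 = 15)
(r*q + z(y(4), 3))² = (15*3 - 4*1*3)² = (45 - 12)² = 33² = 1089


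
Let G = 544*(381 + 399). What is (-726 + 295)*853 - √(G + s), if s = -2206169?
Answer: -367643 - I*√1781849 ≈ -3.6764e+5 - 1334.9*I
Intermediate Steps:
G = 424320 (G = 544*780 = 424320)
(-726 + 295)*853 - √(G + s) = (-726 + 295)*853 - √(424320 - 2206169) = -431*853 - √(-1781849) = -367643 - I*√1781849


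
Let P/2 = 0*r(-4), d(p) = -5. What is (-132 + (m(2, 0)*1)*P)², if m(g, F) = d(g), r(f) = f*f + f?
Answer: 17424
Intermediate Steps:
r(f) = f + f² (r(f) = f² + f = f + f²)
m(g, F) = -5
P = 0 (P = 2*(0*(-4*(1 - 4))) = 2*(0*(-4*(-3))) = 2*(0*12) = 2*0 = 0)
(-132 + (m(2, 0)*1)*P)² = (-132 - 5*1*0)² = (-132 - 5*0)² = (-132 + 0)² = (-132)² = 17424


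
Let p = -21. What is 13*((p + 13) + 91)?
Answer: 1079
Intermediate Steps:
13*((p + 13) + 91) = 13*((-21 + 13) + 91) = 13*(-8 + 91) = 13*83 = 1079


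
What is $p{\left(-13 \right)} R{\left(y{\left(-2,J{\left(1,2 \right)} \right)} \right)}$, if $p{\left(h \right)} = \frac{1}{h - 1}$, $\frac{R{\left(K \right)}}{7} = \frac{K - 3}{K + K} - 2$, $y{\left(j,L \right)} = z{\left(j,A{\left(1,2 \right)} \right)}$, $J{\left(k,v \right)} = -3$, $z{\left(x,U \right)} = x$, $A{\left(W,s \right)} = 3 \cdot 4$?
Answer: $\frac{3}{8} \approx 0.375$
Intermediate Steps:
$A{\left(W,s \right)} = 12$
$y{\left(j,L \right)} = j$
$R{\left(K \right)} = -14 + \frac{7 \left(-3 + K\right)}{2 K}$ ($R{\left(K \right)} = 7 \left(\frac{K - 3}{K + K} - 2\right) = 7 \left(\frac{-3 + K}{2 K} - 2\right) = 7 \left(-2 + \frac{-3 + K}{2 K}\right) = -14 + \frac{7 \left(-3 + K\right)}{2 K}$)
$p{\left(h \right)} = \frac{1}{-1 + h}$
$p{\left(-13 \right)} R{\left(y{\left(-2,J{\left(1,2 \right)} \right)} \right)} = \frac{\frac{21}{2} \frac{1}{-2} \left(-1 - -2\right)}{-1 - 13} = \frac{\frac{21}{2} \left(- \frac{1}{2}\right) \left(-1 + 2\right)}{-14} = - \frac{\frac{21}{2} \left(- \frac{1}{2}\right) 1}{14} = \left(- \frac{1}{14}\right) \left(- \frac{21}{4}\right) = \frac{3}{8}$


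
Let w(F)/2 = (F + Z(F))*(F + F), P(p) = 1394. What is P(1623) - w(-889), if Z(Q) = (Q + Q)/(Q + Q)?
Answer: -3156334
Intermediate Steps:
Z(Q) = 1 (Z(Q) = (2*Q)/((2*Q)) = (2*Q)*(1/(2*Q)) = 1)
w(F) = 4*F*(1 + F) (w(F) = 2*((F + 1)*(F + F)) = 2*((1 + F)*(2*F)) = 2*(2*F*(1 + F)) = 4*F*(1 + F))
P(1623) - w(-889) = 1394 - 4*(-889)*(1 - 889) = 1394 - 4*(-889)*(-888) = 1394 - 1*3157728 = 1394 - 3157728 = -3156334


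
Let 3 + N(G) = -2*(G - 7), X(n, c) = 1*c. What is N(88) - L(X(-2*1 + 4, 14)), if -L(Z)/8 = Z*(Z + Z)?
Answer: 2971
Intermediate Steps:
X(n, c) = c
N(G) = 11 - 2*G (N(G) = -3 - 2*(G - 7) = -3 - 2*(-7 + G) = -3 + (14 - 2*G) = 11 - 2*G)
L(Z) = -16*Z**2 (L(Z) = -8*Z*(Z + Z) = -8*Z*2*Z = -16*Z**2)
N(88) - L(X(-2*1 + 4, 14)) = (11 - 2*88) - (-16)*14**2 = (11 - 176) - (-16)*196 = -165 - 1*(-3136) = -165 + 3136 = 2971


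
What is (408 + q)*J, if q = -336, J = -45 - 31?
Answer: -5472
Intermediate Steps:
J = -76
(408 + q)*J = (408 - 336)*(-76) = 72*(-76) = -5472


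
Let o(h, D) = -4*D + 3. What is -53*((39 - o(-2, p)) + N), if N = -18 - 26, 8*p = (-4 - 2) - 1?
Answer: 1219/2 ≈ 609.50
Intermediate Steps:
p = -7/8 (p = ((-4 - 2) - 1)/8 = (-6 - 1)/8 = (1/8)*(-7) = -7/8 ≈ -0.87500)
o(h, D) = 3 - 4*D
N = -44
-53*((39 - o(-2, p)) + N) = -53*((39 - (3 - 4*(-7/8))) - 44) = -53*((39 - (3 + 7/2)) - 44) = -53*((39 - 1*13/2) - 44) = -53*((39 - 13/2) - 44) = -53*(65/2 - 44) = -53*(-23/2) = 1219/2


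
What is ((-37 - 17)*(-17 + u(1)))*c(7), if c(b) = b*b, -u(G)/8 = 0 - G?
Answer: 23814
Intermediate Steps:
u(G) = 8*G (u(G) = -8*(0 - G) = -(-8)*G = 8*G)
c(b) = b²
((-37 - 17)*(-17 + u(1)))*c(7) = ((-37 - 17)*(-17 + 8*1))*7² = -54*(-17 + 8)*49 = -54*(-9)*49 = 486*49 = 23814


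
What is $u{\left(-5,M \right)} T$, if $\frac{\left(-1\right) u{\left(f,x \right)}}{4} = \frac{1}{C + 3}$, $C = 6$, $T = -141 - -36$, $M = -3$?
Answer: $\frac{140}{3} \approx 46.667$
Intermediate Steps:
$T = -105$ ($T = -141 + 36 = -105$)
$u{\left(f,x \right)} = - \frac{4}{9}$ ($u{\left(f,x \right)} = - \frac{4}{6 + 3} = - \frac{4}{9}$)
$u{\left(-5,M \right)} T = \left(- \frac{4}{9}\right) \left(-105\right) = \frac{140}{3}$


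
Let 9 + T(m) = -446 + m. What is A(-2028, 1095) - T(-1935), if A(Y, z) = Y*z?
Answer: -2218270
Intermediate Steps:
T(m) = -455 + m (T(m) = -9 + (-446 + m) = -455 + m)
A(-2028, 1095) - T(-1935) = -2028*1095 - (-455 - 1935) = -2220660 - 1*(-2390) = -2220660 + 2390 = -2218270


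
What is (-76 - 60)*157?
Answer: -21352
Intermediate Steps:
(-76 - 60)*157 = -136*157 = -21352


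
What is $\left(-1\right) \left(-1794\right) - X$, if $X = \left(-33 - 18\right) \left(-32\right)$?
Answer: $162$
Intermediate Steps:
$X = 1632$ ($X = \left(-51\right) \left(-32\right) = 1632$)
$\left(-1\right) \left(-1794\right) - X = \left(-1\right) \left(-1794\right) - 1632 = 1794 - 1632 = 162$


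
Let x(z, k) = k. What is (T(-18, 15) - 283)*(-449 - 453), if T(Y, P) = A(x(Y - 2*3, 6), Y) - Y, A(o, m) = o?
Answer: 233618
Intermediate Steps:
T(Y, P) = 6 - Y
(T(-18, 15) - 283)*(-449 - 453) = ((6 - 1*(-18)) - 283)*(-449 - 453) = ((6 + 18) - 283)*(-902) = (24 - 283)*(-902) = -259*(-902) = 233618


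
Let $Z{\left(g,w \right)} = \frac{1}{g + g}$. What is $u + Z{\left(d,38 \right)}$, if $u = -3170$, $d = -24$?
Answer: $- \frac{152161}{48} \approx -3170.0$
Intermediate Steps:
$Z{\left(g,w \right)} = \frac{1}{2 g}$
$u + Z{\left(d,38 \right)} = -3170 + \frac{1}{2 \left(-24\right)} = -3170 + \frac{1}{2} \left(- \frac{1}{24}\right) = -3170 - \frac{1}{48} = - \frac{152161}{48}$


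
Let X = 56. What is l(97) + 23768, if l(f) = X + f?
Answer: 23921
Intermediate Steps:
l(f) = 56 + f
l(97) + 23768 = (56 + 97) + 23768 = 153 + 23768 = 23921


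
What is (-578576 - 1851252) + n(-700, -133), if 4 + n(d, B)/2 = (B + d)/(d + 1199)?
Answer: -1212489830/499 ≈ -2.4298e+6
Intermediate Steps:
n(d, B) = -8 + 2*(B + d)/(1199 + d) (n(d, B) = -8 + 2*((B + d)/(d + 1199)) = -8 + 2*((B + d)/(1199 + d)) = -8 + 2*(B + d)/(1199 + d))
(-578576 - 1851252) + n(-700, -133) = (-578576 - 1851252) + 2*(-4796 - 133 - 3*(-700))/(1199 - 700) = -2429828 + 2*(-4796 - 133 + 2100)/499 = -2429828 + 2*(1/499)*(-2829) = -2429828 - 5658/499 = -1212489830/499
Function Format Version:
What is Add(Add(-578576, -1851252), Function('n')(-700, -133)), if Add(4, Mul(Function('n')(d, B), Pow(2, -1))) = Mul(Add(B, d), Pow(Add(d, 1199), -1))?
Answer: Rational(-1212489830, 499) ≈ -2.4298e+6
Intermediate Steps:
Function('n')(d, B) = Add(-8, Mul(2, Pow(Add(1199, d), -1), Add(B, d))) (Function('n')(d, B) = Add(-8, Mul(2, Mul(Add(B, d), Pow(Add(d, 1199), -1)))) = Add(-8, Mul(2, Mul(Add(B, d), Pow(Add(1199, d), -1)))) = Add(-8, Mul(2, Mul(Pow(Add(1199, d), -1), Add(B, d)))) = Add(-8, Mul(2, Pow(Add(1199, d), -1), Add(B, d))))
Add(Add(-578576, -1851252), Function('n')(-700, -133)) = Add(Add(-578576, -1851252), Mul(2, Pow(Add(1199, -700), -1), Add(-4796, -133, Mul(-3, -700)))) = Add(-2429828, Mul(2, Pow(499, -1), Add(-4796, -133, 2100))) = Add(-2429828, Mul(2, Rational(1, 499), -2829)) = Add(-2429828, Rational(-5658, 499)) = Rational(-1212489830, 499)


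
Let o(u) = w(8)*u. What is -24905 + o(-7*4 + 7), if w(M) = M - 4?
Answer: -24989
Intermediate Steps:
w(M) = -4 + M
o(u) = 4*u (o(u) = (-4 + 8)*u = 4*u)
-24905 + o(-7*4 + 7) = -24905 + 4*(-7*4 + 7) = -24905 + 4*(-28 + 7) = -24905 + 4*(-21) = -24905 - 84 = -24989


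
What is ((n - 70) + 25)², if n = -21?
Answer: 4356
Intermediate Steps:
((n - 70) + 25)² = ((-21 - 70) + 25)² = (-91 + 25)² = (-66)² = 4356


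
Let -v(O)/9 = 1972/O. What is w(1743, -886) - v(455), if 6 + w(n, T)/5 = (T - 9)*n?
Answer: -3548961777/455 ≈ -7.7999e+6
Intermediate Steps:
v(O) = -17748/O
w(n, T) = -30 + 5*n*(-9 + T) (w(n, T) = -30 + 5*((T - 9)*n) = -30 + 5*((-9 + T)*n) = -30 + 5*(n*(-9 + T)) = -30 + 5*n*(-9 + T))
w(1743, -886) - v(455) = (-30 - 45*1743 + 5*(-886)*1743) - (-17748)/455 = (-30 - 78435 - 7721490) - (-17748)/455 = -7799955 - 1*(-17748/455) = -7799955 + 17748/455 = -3548961777/455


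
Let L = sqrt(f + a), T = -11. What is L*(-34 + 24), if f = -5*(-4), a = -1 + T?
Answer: -20*sqrt(2) ≈ -28.284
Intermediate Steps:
a = -12 (a = -1 - 11 = -12)
f = 20
L = 2*sqrt(2) (L = sqrt(20 - 12) = sqrt(8) = 2*sqrt(2) ≈ 2.8284)
L*(-34 + 24) = (2*sqrt(2))*(-34 + 24) = (2*sqrt(2))*(-10) = -20*sqrt(2)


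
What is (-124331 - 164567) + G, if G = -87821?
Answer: -376719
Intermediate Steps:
(-124331 - 164567) + G = (-124331 - 164567) - 87821 = -288898 - 87821 = -376719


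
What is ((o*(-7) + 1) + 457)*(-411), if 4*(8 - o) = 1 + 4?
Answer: -675273/4 ≈ -1.6882e+5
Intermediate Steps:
o = 27/4 (o = 8 - (1 + 4)/4 = 8 - ¼*5 = 8 - 5/4 = 27/4 ≈ 6.7500)
((o*(-7) + 1) + 457)*(-411) = (((27/4)*(-7) + 1) + 457)*(-411) = ((-189/4 + 1) + 457)*(-411) = (-185/4 + 457)*(-411) = (1643/4)*(-411) = -675273/4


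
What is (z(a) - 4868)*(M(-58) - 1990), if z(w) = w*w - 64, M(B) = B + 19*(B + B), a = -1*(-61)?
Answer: 5149172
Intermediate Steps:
a = 61
M(B) = 39*B (M(B) = B + 19*(2*B) = B + 38*B = 39*B)
z(w) = -64 + w**2 (z(w) = w**2 - 64 = -64 + w**2)
(z(a) - 4868)*(M(-58) - 1990) = ((-64 + 61**2) - 4868)*(39*(-58) - 1990) = ((-64 + 3721) - 4868)*(-2262 - 1990) = (3657 - 4868)*(-4252) = -1211*(-4252) = 5149172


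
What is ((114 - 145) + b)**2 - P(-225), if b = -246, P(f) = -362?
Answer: 77091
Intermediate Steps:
((114 - 145) + b)**2 - P(-225) = ((114 - 145) - 246)**2 - 1*(-362) = (-31 - 246)**2 + 362 = (-277)**2 + 362 = 76729 + 362 = 77091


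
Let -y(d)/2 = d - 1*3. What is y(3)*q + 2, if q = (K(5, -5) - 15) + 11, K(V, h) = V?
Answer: 2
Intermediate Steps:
y(d) = 6 - 2*d (y(d) = -2*(d - 1*3) = -2*(d - 3) = -2*(-3 + d) = 6 - 2*d)
q = 1 (q = (5 - 15) + 11 = -10 + 11 = 1)
y(3)*q + 2 = (6 - 2*3)*1 + 2 = (6 - 6)*1 + 2 = 0*1 + 2 = 0 + 2 = 2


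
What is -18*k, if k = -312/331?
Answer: 5616/331 ≈ 16.967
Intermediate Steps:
k = -312/331 (k = -312*1/331 = -312/331 ≈ -0.94260)
-18*k = -18*(-312/331) = 5616/331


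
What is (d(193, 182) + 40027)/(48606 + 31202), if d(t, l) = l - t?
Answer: 2501/4988 ≈ 0.50140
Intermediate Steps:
(d(193, 182) + 40027)/(48606 + 31202) = ((182 - 1*193) + 40027)/(48606 + 31202) = ((182 - 193) + 40027)/79808 = (-11 + 40027)*(1/79808) = 40016*(1/79808) = 2501/4988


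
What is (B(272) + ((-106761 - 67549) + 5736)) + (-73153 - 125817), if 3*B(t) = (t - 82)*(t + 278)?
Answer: -998132/3 ≈ -3.3271e+5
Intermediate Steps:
B(t) = (-82 + t)*(278 + t)/3 (B(t) = ((t - 82)*(t + 278))/3 = ((-82 + t)*(278 + t))/3 = (-82 + t)*(278 + t)/3)
(B(272) + ((-106761 - 67549) + 5736)) + (-73153 - 125817) = ((-22796/3 + (⅓)*272² + (196/3)*272) + ((-106761 - 67549) + 5736)) + (-73153 - 125817) = ((-22796/3 + (⅓)*73984 + 53312/3) + (-174310 + 5736)) - 198970 = ((-22796/3 + 73984/3 + 53312/3) - 168574) - 198970 = (104500/3 - 168574) - 198970 = -401222/3 - 198970 = -998132/3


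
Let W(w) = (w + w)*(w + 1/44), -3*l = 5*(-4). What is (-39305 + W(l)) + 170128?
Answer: 12960307/99 ≈ 1.3091e+5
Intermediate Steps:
l = 20/3 (l = -5*(-4)/3 = -1/3*(-20) = 20/3 ≈ 6.6667)
W(w) = 2*w*(1/44 + w) (W(w) = (2*w)*(w + 1/44) = (2*w)*(1/44 + w) = 2*w*(1/44 + w))
(-39305 + W(l)) + 170128 = (-39305 + (1/22)*(20/3)*(1 + 44*(20/3))) + 170128 = (-39305 + (1/22)*(20/3)*(1 + 880/3)) + 170128 = (-39305 + (1/22)*(20/3)*(883/3)) + 170128 = (-39305 + 8830/99) + 170128 = -3882365/99 + 170128 = 12960307/99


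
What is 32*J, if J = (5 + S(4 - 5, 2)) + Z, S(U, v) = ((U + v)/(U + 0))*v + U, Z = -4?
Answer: -64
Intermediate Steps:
S(U, v) = U + v*(U + v)/U (S(U, v) = ((U + v)/U)*v + U = v*(U + v)/U + U = U + v*(U + v)/U)
J = -2 (J = (5 + ((4 - 5) + 2 + 2**2/(4 - 5))) - 4 = (5 + (-1 + 2 + 4/(-1))) - 4 = (5 + (-1 + 2 - 1*4)) - 4 = (5 + (-1 + 2 - 4)) - 4 = (5 - 3) - 4 = 2 - 4 = -2)
32*J = 32*(-2) = -64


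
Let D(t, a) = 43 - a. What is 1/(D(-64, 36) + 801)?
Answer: 1/808 ≈ 0.0012376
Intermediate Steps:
1/(D(-64, 36) + 801) = 1/((43 - 1*36) + 801) = 1/((43 - 36) + 801) = 1/(7 + 801) = 1/808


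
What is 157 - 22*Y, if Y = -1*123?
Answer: 2863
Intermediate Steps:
Y = -123
157 - 22*Y = 157 - 22*(-123) = 157 + 2706 = 2863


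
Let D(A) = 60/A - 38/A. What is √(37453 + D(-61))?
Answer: √139361271/61 ≈ 193.53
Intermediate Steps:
D(A) = 22/A
√(37453 + D(-61)) = √(37453 + 22/(-61)) = √(37453 + 22*(-1/61)) = √(37453 - 22/61) = √(2284611/61) = √139361271/61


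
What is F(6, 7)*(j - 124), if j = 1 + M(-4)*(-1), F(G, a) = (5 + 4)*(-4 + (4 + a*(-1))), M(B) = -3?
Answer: 7560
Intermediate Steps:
F(G, a) = -9*a (F(G, a) = 9*(-4 + (4 - a)) = 9*(-a) = -9*a)
j = 4 (j = 1 - 3*(-1) = 1 + 3 = 4)
F(6, 7)*(j - 124) = (-9*7)*(4 - 124) = -63*(-120) = 7560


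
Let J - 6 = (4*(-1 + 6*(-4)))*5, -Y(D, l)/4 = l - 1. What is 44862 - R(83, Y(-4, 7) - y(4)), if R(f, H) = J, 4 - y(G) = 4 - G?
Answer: 45356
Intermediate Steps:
Y(D, l) = 4 - 4*l (Y(D, l) = -4*(l - 1) = -4*(-1 + l) = 4 - 4*l)
y(G) = G (y(G) = 4 - (4 - G) = 4 + (-4 + G) = G)
J = -494 (J = 6 + (4*(-1 + 6*(-4)))*5 = 6 + (4*(-1 - 24))*5 = 6 + (4*(-25))*5 = 6 - 100*5 = 6 - 500 = -494)
R(f, H) = -494
44862 - R(83, Y(-4, 7) - y(4)) = 44862 - 1*(-494) = 44862 + 494 = 45356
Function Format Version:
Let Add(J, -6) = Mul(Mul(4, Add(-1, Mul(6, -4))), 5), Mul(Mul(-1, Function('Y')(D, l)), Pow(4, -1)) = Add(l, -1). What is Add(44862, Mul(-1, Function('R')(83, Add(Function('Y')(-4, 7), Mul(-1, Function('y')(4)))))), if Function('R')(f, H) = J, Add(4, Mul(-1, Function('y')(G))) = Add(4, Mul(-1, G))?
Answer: 45356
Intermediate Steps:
Function('Y')(D, l) = Add(4, Mul(-4, l)) (Function('Y')(D, l) = Mul(-4, Add(l, -1)) = Mul(-4, Add(-1, l)) = Add(4, Mul(-4, l)))
Function('y')(G) = G (Function('y')(G) = Add(4, Mul(-1, Add(4, Mul(-1, G)))) = Add(4, Add(-4, G)) = G)
J = -494 (J = Add(6, Mul(Mul(4, Add(-1, Mul(6, -4))), 5)) = Add(6, Mul(Mul(4, Add(-1, -24)), 5)) = Add(6, Mul(Mul(4, -25), 5)) = Add(6, Mul(-100, 5)) = Add(6, -500) = -494)
Function('R')(f, H) = -494
Add(44862, Mul(-1, Function('R')(83, Add(Function('Y')(-4, 7), Mul(-1, Function('y')(4)))))) = Add(44862, Mul(-1, -494)) = Add(44862, 494) = 45356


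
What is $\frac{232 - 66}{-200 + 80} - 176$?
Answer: $- \frac{10643}{60} \approx -177.38$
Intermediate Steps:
$\frac{232 - 66}{-200 + 80} - 176 = \frac{166}{-120} - 176 = 166 \left(- \frac{1}{120}\right) - 176 = - \frac{83}{60} - 176 = - \frac{10643}{60}$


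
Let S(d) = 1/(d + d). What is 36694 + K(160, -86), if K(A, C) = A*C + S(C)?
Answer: 3944647/172 ≈ 22934.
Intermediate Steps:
S(d) = 1/(2*d)
K(A, C) = 1/(2*C) + A*C (K(A, C) = A*C + 1/(2*C) = 1/(2*C) + A*C)
36694 + K(160, -86) = 36694 + ((1/2)/(-86) + 160*(-86)) = 36694 + ((1/2)*(-1/86) - 13760) = 36694 + (-1/172 - 13760) = 36694 - 2366721/172 = 3944647/172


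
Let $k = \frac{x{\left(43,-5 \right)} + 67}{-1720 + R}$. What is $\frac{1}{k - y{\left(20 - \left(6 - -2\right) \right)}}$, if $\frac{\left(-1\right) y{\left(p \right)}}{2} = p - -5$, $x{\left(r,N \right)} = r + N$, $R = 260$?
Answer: $\frac{292}{9907} \approx 0.029474$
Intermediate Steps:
$x{\left(r,N \right)} = N + r$
$k = - \frac{21}{292}$ ($k = \frac{\left(-5 + 43\right) + 67}{-1720 + 260} = \frac{38 + 67}{-1460} = 105 \left(- \frac{1}{1460}\right) = - \frac{21}{292} \approx -0.071918$)
$y{\left(p \right)} = -10 - 2 p$ ($y{\left(p \right)} = - 2 \left(p - -5\right) = - 2 \left(p + 5\right) = - 2 \left(5 + p\right) = -10 - 2 p$)
$\frac{1}{k - y{\left(20 - \left(6 - -2\right) \right)}} = \frac{1}{- \frac{21}{292} - \left(-10 - 2 \left(20 - \left(6 - -2\right)\right)\right)} = \frac{1}{- \frac{21}{292} - \left(-10 - 2 \left(20 - \left(6 + 2\right)\right)\right)} = \frac{1}{- \frac{21}{292} - \left(-10 - 2 \left(20 - 8\right)\right)} = \frac{1}{- \frac{21}{292} - \left(-10 - 24\right)} = \frac{1}{- \frac{21}{292} - -34} = \frac{1}{- \frac{21}{292} + 34} = \frac{1}{\frac{9907}{292}} = \frac{292}{9907}$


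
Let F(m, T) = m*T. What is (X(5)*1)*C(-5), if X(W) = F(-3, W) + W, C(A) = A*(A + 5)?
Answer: 0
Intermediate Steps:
C(A) = A*(5 + A)
F(m, T) = T*m
X(W) = -2*W (X(W) = W*(-3) + W = -3*W + W = -2*W)
(X(5)*1)*C(-5) = (-2*5*1)*(-5*(5 - 5)) = (-10*1)*(-5*0) = -10*0 = 0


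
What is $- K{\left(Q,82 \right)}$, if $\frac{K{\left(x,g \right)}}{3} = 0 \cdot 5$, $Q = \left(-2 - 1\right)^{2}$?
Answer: $0$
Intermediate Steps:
$Q = 9$ ($Q = \left(-3\right)^{2} = 9$)
$K{\left(x,g \right)} = 0$ ($K{\left(x,g \right)} = 3 \cdot 0 \cdot 5 = 3 \cdot 0 = 0$)
$- K{\left(Q,82 \right)} = \left(-1\right) 0 = 0$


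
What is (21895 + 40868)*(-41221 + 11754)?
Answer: -1849437321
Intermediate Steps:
(21895 + 40868)*(-41221 + 11754) = 62763*(-29467) = -1849437321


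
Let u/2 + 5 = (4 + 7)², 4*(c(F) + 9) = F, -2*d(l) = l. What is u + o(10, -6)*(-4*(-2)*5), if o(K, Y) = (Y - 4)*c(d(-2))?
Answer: 3732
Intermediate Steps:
d(l) = -l/2
c(F) = -9 + F/4
u = 232 (u = -10 + 2*(4 + 7)² = -10 + 2*11² = -10 + 2*121 = -10 + 242 = 232)
o(K, Y) = 35 - 35*Y/4 (o(K, Y) = (Y - 4)*(-9 + (-½*(-2))/4) = (-4 + Y)*(-9 + (¼)*1) = (-4 + Y)*(-9 + ¼) = (-4 + Y)*(-35/4) = 35 - 35*Y/4)
u + o(10, -6)*(-4*(-2)*5) = 232 + (35 - 35/4*(-6))*(-4*(-2)*5) = 232 + (35 + 105/2)*(8*5) = 232 + (175/2)*40 = 232 + 3500 = 3732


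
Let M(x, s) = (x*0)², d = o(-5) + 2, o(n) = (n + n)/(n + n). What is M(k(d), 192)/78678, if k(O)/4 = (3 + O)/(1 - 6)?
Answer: 0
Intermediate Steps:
o(n) = 1 (o(n) = (2*n)/((2*n)) = (2*n)*(1/(2*n)) = 1)
d = 3 (d = 1 + 2 = 3)
k(O) = -12/5 - 4*O/5 (k(O) = 4*((3 + O)/(1 - 6)) = 4*((3 + O)/(-5)) = 4*((3 + O)*(-⅕)) = 4*(-⅗ - O/5) = -12/5 - 4*O/5)
M(x, s) = 0 (M(x, s) = 0² = 0)
M(k(d), 192)/78678 = 0/78678 = 0*(1/78678) = 0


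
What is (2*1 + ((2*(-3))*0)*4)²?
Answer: 4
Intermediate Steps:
(2*1 + ((2*(-3))*0)*4)² = (2 - 6*0*4)² = (2 + 0*4)² = (2 + 0)² = 2² = 4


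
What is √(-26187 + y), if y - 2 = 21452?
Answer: I*√4733 ≈ 68.797*I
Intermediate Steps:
y = 21454 (y = 2 + 21452 = 21454)
√(-26187 + y) = √(-26187 + 21454) = √(-4733) = I*√4733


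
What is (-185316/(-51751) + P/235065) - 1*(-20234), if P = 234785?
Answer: 49239852517357/2432969763 ≈ 20239.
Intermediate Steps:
(-185316/(-51751) + P/235065) - 1*(-20234) = (-185316/(-51751) + 234785/235065) - 1*(-20234) = (-185316*(-1/51751) + 234785*(1/235065)) + 20234 = (185316/51751 + 46957/47013) + 20234 = 11142332815/2432969763 + 20234 = 49239852517357/2432969763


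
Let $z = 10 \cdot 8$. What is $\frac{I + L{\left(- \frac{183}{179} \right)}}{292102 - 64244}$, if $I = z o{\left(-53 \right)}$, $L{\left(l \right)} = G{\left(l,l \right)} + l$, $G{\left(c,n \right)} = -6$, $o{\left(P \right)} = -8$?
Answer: $- \frac{1963}{691298} \approx -0.0028396$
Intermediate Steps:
$z = 80$
$L{\left(l \right)} = -6 + l$
$I = -640$ ($I = 80 \left(-8\right) = -640$)
$\frac{I + L{\left(- \frac{183}{179} \right)}}{292102 - 64244} = \frac{-640 - \left(6 + \frac{183}{179}\right)}{292102 - 64244} = \frac{-640 - \frac{1257}{179}}{227858} = \left(-640 - \frac{1257}{179}\right) \frac{1}{227858} = \left(- \frac{115817}{179}\right) \frac{1}{227858} = - \frac{1963}{691298}$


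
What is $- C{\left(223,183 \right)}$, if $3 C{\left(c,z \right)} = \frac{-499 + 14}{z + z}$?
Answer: $\frac{485}{1098} \approx 0.44171$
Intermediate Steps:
$C{\left(c,z \right)} = - \frac{485}{6 z}$ ($C{\left(c,z \right)} = \frac{\left(-499 + 14\right) \frac{1}{z + z}}{3} = \frac{\left(-485\right) \frac{1}{2 z}}{3} = \frac{\left(- \frac{485}{2}\right) \frac{1}{z}}{3} = - \frac{485}{6 z}$)
$- C{\left(223,183 \right)} = - \frac{-485}{6 \cdot 183} = \left(-1\right) \left(- \frac{485}{1098}\right) = \frac{485}{1098}$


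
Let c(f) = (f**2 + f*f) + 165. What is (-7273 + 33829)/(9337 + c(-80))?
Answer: 4426/3717 ≈ 1.1907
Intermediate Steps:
c(f) = 165 + 2*f**2 (c(f) = (f**2 + f**2) + 165 = 2*f**2 + 165 = 165 + 2*f**2)
(-7273 + 33829)/(9337 + c(-80)) = (-7273 + 33829)/(9337 + (165 + 2*(-80)**2)) = 26556/(9337 + (165 + 2*6400)) = 26556/(9337 + (165 + 12800)) = 26556/(9337 + 12965) = 26556/22302 = 26556*(1/22302) = 4426/3717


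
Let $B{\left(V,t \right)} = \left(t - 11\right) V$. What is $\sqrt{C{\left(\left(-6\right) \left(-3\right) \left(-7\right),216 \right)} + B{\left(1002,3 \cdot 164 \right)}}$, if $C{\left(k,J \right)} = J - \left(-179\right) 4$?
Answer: $\sqrt{482894} \approx 694.91$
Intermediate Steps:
$B{\left(V,t \right)} = V \left(-11 + t\right)$ ($B{\left(V,t \right)} = \left(-11 + t\right) V = V \left(-11 + t\right)$)
$C{\left(k,J \right)} = 716 + J$ ($C{\left(k,J \right)} = J - -716 = J + 716 = 716 + J$)
$\sqrt{C{\left(\left(-6\right) \left(-3\right) \left(-7\right),216 \right)} + B{\left(1002,3 \cdot 164 \right)}} = \sqrt{\left(716 + 216\right) + 1002 \left(-11 + 3 \cdot 164\right)} = \sqrt{932 + 1002 \left(-11 + 492\right)} = \sqrt{932 + 1002 \cdot 481} = \sqrt{932 + 481962} = \sqrt{482894}$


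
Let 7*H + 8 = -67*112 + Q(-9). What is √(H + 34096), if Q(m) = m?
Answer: √1618057/7 ≈ 181.72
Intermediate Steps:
H = -7521/7 (H = -8/7 + (-67*112 - 9)/7 = -8/7 + (-7504 - 9)/7 = -8/7 + (⅐)*(-7513) = -8/7 - 7513/7 = -7521/7 ≈ -1074.4)
√(H + 34096) = √(-7521/7 + 34096) = √(231151/7) = √1618057/7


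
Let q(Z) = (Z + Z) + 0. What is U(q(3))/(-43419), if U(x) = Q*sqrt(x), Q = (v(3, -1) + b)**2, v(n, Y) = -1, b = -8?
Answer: -27*sqrt(6)/14473 ≈ -0.0045696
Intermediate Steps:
Q = 81 (Q = (-1 - 8)**2 = (-9)**2 = 81)
q(Z) = 2*Z (q(Z) = 2*Z + 0 = 2*Z)
U(x) = 81*sqrt(x)
U(q(3))/(-43419) = (81*sqrt(2*3))/(-43419) = (81*sqrt(6))*(-1/43419) = -27*sqrt(6)/14473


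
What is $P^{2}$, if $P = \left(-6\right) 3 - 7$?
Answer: $625$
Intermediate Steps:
$P = -25$ ($P = -18 - 7 = -25$)
$P^{2} = \left(-25\right)^{2} = 625$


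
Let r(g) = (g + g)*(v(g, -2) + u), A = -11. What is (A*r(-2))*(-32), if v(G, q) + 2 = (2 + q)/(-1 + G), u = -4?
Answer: 8448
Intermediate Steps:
v(G, q) = -2 + (2 + q)/(-1 + G)
r(g) = 2*g*(-4 + (2 - 2*g)/(-1 + g)) (r(g) = (g + g)*((4 - 2 - 2*g)/(-1 + g) - 4) = (2*g)*((2 - 2*g)/(-1 + g) - 4) = (2*g)*(-4 + (2 - 2*g)/(-1 + g)) = 2*g*(-4 + (2 - 2*g)/(-1 + g)))
(A*r(-2))*(-32) = -(-132)*(-2)*(-32) = -11*24*(-32) = -264*(-32) = 8448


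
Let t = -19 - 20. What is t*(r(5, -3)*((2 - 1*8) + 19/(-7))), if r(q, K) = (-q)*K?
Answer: 35685/7 ≈ 5097.9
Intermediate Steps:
r(q, K) = -K*q
t = -39
t*(r(5, -3)*((2 - 1*8) + 19/(-7))) = -39*(-1*(-3)*5)*((2 - 1*8) + 19/(-7)) = -585*((2 - 8) + 19*(-⅐)) = -585*(-6 - 19/7) = -585*(-61)/7 = -39*(-915/7) = 35685/7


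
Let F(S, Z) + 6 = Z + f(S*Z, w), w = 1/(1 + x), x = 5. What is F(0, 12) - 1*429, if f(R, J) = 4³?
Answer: -359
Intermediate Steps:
w = ⅙ (w = 1/(1 + 5) = 1/6 = ⅙ ≈ 0.16667)
f(R, J) = 64
F(S, Z) = 58 + Z (F(S, Z) = -6 + (Z + 64) = -6 + (64 + Z) = 58 + Z)
F(0, 12) - 1*429 = (58 + 12) - 1*429 = 70 - 429 = -359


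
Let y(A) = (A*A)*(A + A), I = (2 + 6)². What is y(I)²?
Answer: 274877906944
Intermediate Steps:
I = 64 (I = 8² = 64)
y(A) = 2*A³ (y(A) = A²*(2*A) = 2*A³)
y(I)² = (2*64³)² = (2*262144)² = 524288² = 274877906944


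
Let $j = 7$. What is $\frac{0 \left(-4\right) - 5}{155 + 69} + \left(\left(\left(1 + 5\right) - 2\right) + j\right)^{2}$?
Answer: $\frac{27099}{224} \approx 120.98$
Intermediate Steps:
$\frac{0 \left(-4\right) - 5}{155 + 69} + \left(\left(\left(1 + 5\right) - 2\right) + j\right)^{2} = \frac{0 \left(-4\right) - 5}{155 + 69} + \left(\left(\left(1 + 5\right) - 2\right) + 7\right)^{2} = \frac{0 - 5}{224} + \left(\left(6 - 2\right) + 7\right)^{2} = \left(-5\right) \frac{1}{224} + \left(4 + 7\right)^{2} = - \frac{5}{224} + 11^{2} = - \frac{5}{224} + 121 = \frac{27099}{224}$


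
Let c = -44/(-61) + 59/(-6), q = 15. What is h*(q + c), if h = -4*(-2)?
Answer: 8620/183 ≈ 47.104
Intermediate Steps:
h = 8
c = -3335/366 (c = -44*(-1/61) + 59*(-⅙) = 44/61 - 59/6 = -3335/366 ≈ -9.1120)
h*(q + c) = 8*(15 - 3335/366) = 8*(2155/366) = 8620/183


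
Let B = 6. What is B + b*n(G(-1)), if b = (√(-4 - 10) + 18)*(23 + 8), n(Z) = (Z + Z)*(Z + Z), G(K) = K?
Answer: 2238 + 124*I*√14 ≈ 2238.0 + 463.97*I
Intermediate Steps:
n(Z) = 4*Z² (n(Z) = (2*Z)*(2*Z) = 4*Z²)
b = 558 + 31*I*√14 (b = (√(-14) + 18)*31 = (I*√14 + 18)*31 = (18 + I*√14)*31 = 558 + 31*I*√14 ≈ 558.0 + 115.99*I)
B + b*n(G(-1)) = 6 + (558 + 31*I*√14)*(4*(-1)²) = 6 + (558 + 31*I*√14)*(4*1) = 6 + (558 + 31*I*√14)*4 = 6 + (2232 + 124*I*√14) = 2238 + 124*I*√14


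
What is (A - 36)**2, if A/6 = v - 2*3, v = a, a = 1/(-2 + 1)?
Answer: 6084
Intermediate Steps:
a = -1 (a = 1/(-1) = -1)
v = -1
A = -42 (A = 6*(-1 - 2*3) = 6*(-1 - 6) = 6*(-7) = -42)
(A - 36)**2 = (-42 - 36)**2 = (-78)**2 = 6084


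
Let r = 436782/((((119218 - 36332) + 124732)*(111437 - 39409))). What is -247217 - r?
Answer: -616159913940625/2492384884 ≈ -2.4722e+5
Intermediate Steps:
r = 72797/2492384884 (r = 436782/(((82886 + 124732)*72028)) = 436782/((207618*72028)) = 436782/14954309304 = 436782*(1/14954309304) = 72797/2492384884 ≈ 2.9208e-5)
-247217 - r = -247217 - 1*72797/2492384884 = -247217 - 72797/2492384884 = -616159913940625/2492384884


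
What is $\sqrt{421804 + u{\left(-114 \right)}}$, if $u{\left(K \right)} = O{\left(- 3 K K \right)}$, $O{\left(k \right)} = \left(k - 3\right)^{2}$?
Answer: $\sqrt{1520719885} \approx 38996.0$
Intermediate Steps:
$O{\left(k \right)} = \left(-3 + k\right)^{2}$
$u{\left(K \right)} = \left(-3 - 3 K^{2}\right)^{2}$ ($u{\left(K \right)} = \left(-3 + - 3 K K\right)^{2} = \left(-3 - 3 K^{2}\right)^{2}$)
$\sqrt{421804 + u{\left(-114 \right)}} = \sqrt{421804 + 9 \left(1 + \left(-114\right)^{2}\right)^{2}} = \sqrt{421804 + 9 \left(1 + 12996\right)^{2}} = \sqrt{421804 + 9 \cdot 12997^{2}} = \sqrt{421804 + 9 \cdot 168922009} = \sqrt{421804 + 1520298081} = \sqrt{1520719885}$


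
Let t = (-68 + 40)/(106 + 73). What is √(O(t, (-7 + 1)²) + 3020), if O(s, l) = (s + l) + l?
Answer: 4*√6191610/179 ≈ 55.604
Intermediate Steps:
t = -28/179 ≈ -0.15642
O(s, l) = s + 2*l (O(s, l) = (l + s) + l = s + 2*l)
√(O(t, (-7 + 1)²) + 3020) = √((-28/179 + 2*(-7 + 1)²) + 3020) = √((-28/179 + 2*(-6)²) + 3020) = √((-28/179 + 2*36) + 3020) = √((-28/179 + 72) + 3020) = √(12860/179 + 3020) = √(553440/179) = 4*√6191610/179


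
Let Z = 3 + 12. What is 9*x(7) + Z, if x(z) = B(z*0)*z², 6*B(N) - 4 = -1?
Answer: 471/2 ≈ 235.50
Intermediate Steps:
B(N) = ½ (B(N) = ⅔ + (⅙)*(-1) = ⅔ - ⅙ = ½)
Z = 15
x(z) = z²/2
9*x(7) + Z = 9*((½)*7²) + 15 = 9*((½)*49) + 15 = 9*(49/2) + 15 = 441/2 + 15 = 471/2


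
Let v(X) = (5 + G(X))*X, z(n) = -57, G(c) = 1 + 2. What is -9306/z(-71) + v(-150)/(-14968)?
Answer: 5806692/35549 ≈ 163.34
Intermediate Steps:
G(c) = 3
v(X) = 8*X (v(X) = (5 + 3)*X = 8*X)
-9306/z(-71) + v(-150)/(-14968) = -9306/(-57) + (8*(-150))/(-14968) = -9306*(-1/57) - 1200*(-1/14968) = 3102/19 + 150/1871 = 5806692/35549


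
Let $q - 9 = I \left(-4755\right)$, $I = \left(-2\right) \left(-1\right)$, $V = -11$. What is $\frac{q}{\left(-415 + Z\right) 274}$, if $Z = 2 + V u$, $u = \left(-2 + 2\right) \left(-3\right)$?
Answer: $\frac{9501}{113162} \approx 0.083959$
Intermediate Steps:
$u = 0$ ($u = 0 \left(-3\right) = 0$)
$Z = 2$ ($Z = 2 - 0 = 2 + 0 = 2$)
$I = 2$
$q = -9501$ ($q = 9 + 2 \left(-4755\right) = 9 - 9510 = -9501$)
$\frac{q}{\left(-415 + Z\right) 274} = - \frac{9501}{\left(-415 + 2\right) 274} = - \frac{9501}{\left(-413\right) 274} = - \frac{9501}{-113162} = \left(-9501\right) \left(- \frac{1}{113162}\right) = \frac{9501}{113162}$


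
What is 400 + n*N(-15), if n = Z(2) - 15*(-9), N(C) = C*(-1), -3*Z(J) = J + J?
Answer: 2405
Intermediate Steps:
Z(J) = -2*J/3 (Z(J) = -(J + J)/3 = -2*J/3)
N(C) = -C
n = 401/3 (n = -2/3*2 - 15*(-9) = -4/3 + 135 = 401/3 ≈ 133.67)
400 + n*N(-15) = 400 + 401*(-1*(-15))/3 = 400 + (401/3)*15 = 400 + 2005 = 2405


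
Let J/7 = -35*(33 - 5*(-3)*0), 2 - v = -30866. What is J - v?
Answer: -38953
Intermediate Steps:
v = 30868 (v = 2 - 1*(-30866) = 2 + 30866 = 30868)
J = -8085 (J = 7*(-35*(33 - 5*(-3)*0)) = 7*(-35*(33 + 15*0)) = 7*(-35*(33 + 0)) = 7*(-35*33) = 7*(-1155) = -8085)
J - v = -8085 - 1*30868 = -8085 - 30868 = -38953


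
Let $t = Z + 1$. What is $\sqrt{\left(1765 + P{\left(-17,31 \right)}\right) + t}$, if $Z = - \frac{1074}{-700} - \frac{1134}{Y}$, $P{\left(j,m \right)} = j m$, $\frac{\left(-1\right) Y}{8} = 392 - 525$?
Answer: $\frac{3 \sqrt{243610647}}{1330} \approx 35.206$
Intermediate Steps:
$Y = 1064$ ($Y = - 8 \left(392 - 525\right) = \left(-8\right) \left(-133\right) = 1064$)
$Z = \frac{6231}{13300}$ ($Z = - \frac{1074}{-700} - \frac{1134}{1064} = \left(-1074\right) \left(- \frac{1}{700}\right) - \frac{81}{76} = \frac{537}{350} - \frac{81}{76} = \frac{6231}{13300} \approx 0.4685$)
$t = \frac{19531}{13300}$ ($t = \frac{6231}{13300} + 1 = \frac{19531}{13300} \approx 1.4685$)
$\sqrt{\left(1765 + P{\left(-17,31 \right)}\right) + t} = \sqrt{\left(1765 - 527\right) + \frac{19531}{13300}} = \sqrt{1238 + \frac{19531}{13300}} = \sqrt{\frac{16484931}{13300}} = \frac{3 \sqrt{243610647}}{1330}$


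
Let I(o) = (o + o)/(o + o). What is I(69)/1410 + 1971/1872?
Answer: 154499/146640 ≈ 1.0536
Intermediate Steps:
I(o) = 1 (I(o) = (2*o)/((2*o)) = (2*o)*(1/(2*o)) = 1)
I(69)/1410 + 1971/1872 = 1/1410 + 1971/1872 = 1*(1/1410) + 1971*(1/1872) = 1/1410 + 219/208 = 154499/146640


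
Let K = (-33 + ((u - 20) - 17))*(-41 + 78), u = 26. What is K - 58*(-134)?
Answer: 6144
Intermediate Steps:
K = -1628 (K = (-33 + ((26 - 20) - 17))*(-41 + 78) = (-33 + (6 - 17))*37 = (-33 - 11)*37 = -44*37 = -1628)
K - 58*(-134) = -1628 - 58*(-134) = -1628 + 7772 = 6144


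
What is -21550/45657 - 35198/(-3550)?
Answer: 765266293/81041175 ≈ 9.4429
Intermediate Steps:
-21550/45657 - 35198/(-3550) = -21550*1/45657 - 35198*(-1/3550) = -21550/45657 + 17599/1775 = 765266293/81041175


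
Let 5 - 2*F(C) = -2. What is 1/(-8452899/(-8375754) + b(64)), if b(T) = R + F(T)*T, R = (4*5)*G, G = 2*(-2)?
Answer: 2791918/404853825 ≈ 0.0068961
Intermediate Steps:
F(C) = 7/2 (F(C) = 5/2 - ½*(-2) = 5/2 + 1 = 7/2)
G = -4
R = -80 (R = (4*5)*(-4) = 20*(-4) = -80)
b(T) = -80 + 7*T/2
1/(-8452899/(-8375754) + b(64)) = 1/(-8452899/(-8375754) + (-80 + (7/2)*64)) = 1/(-8452899*(-1/8375754) + (-80 + 224)) = 1/(2817633/2791918 + 144) = 1/(404853825/2791918) = 2791918/404853825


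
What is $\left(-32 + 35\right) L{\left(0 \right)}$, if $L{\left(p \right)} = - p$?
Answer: $0$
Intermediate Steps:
$\left(-32 + 35\right) L{\left(0 \right)} = \left(-32 + 35\right) \left(\left(-1\right) 0\right) = 3 \cdot 0 = 0$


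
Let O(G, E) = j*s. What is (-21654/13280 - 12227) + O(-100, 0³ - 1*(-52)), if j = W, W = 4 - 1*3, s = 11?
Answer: -81125067/6640 ≈ -12218.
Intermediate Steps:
W = 1 (W = 4 - 3 = 1)
j = 1
O(G, E) = 11 (O(G, E) = 1*11 = 11)
(-21654/13280 - 12227) + O(-100, 0³ - 1*(-52)) = (-21654/13280 - 12227) + 11 = (-21654*1/13280 - 12227) + 11 = (-10827/6640 - 12227) + 11 = -81198107/6640 + 11 = -81125067/6640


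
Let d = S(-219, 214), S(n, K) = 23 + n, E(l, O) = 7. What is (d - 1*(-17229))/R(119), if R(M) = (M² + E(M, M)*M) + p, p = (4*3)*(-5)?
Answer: 17033/14934 ≈ 1.1406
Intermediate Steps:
p = -60 (p = 12*(-5) = -60)
d = -196 (d = 23 - 219 = -196)
R(M) = -60 + M² + 7*M (R(M) = (M² + 7*M) - 60 = -60 + M² + 7*M)
(d - 1*(-17229))/R(119) = (-196 - 1*(-17229))/(-60 + 119² + 7*119) = (-196 + 17229)/(-60 + 14161 + 833) = 17033/14934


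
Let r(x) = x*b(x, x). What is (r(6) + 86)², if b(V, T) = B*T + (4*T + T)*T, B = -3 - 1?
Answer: 1044484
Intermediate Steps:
B = -4
b(V, T) = -4*T + 5*T² (b(V, T) = -4*T + (4*T + T)*T = -4*T + (5*T)*T = -4*T + 5*T²)
r(x) = x²*(-4 + 5*x) (r(x) = x*(x*(-4 + 5*x)) = x²*(-4 + 5*x))
(r(6) + 86)² = (6²*(-4 + 5*6) + 86)² = (36*(-4 + 30) + 86)² = (36*26 + 86)² = (936 + 86)² = 1022² = 1044484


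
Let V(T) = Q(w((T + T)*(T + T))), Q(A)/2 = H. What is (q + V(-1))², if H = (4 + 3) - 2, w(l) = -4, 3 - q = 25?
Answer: 144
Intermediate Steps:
q = -22 (q = 3 - 1*25 = 3 - 25 = -22)
H = 5 (H = 7 - 2 = 5)
Q(A) = 10 (Q(A) = 2*5 = 10)
V(T) = 10
(q + V(-1))² = (-22 + 10)² = (-12)² = 144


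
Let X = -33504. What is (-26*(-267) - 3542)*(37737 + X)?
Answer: 14392200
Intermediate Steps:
(-26*(-267) - 3542)*(37737 + X) = (-26*(-267) - 3542)*(37737 - 33504) = (6942 - 3542)*4233 = 3400*4233 = 14392200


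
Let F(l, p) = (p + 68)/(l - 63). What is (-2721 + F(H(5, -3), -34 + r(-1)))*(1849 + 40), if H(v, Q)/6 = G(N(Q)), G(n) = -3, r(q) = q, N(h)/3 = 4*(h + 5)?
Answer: -138799942/27 ≈ -5.1407e+6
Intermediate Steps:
N(h) = 60 + 12*h (N(h) = 3*(4*(h + 5)) = 3*(4*(5 + h)) = 3*(20 + 4*h) = 60 + 12*h)
H(v, Q) = -18 (H(v, Q) = 6*(-3) = -18)
F(l, p) = (68 + p)/(-63 + l)
(-2721 + F(H(5, -3), -34 + r(-1)))*(1849 + 40) = (-2721 + (68 + (-34 - 1))/(-63 - 18))*(1849 + 40) = (-2721 + (68 - 35)/(-81))*1889 = (-2721 - 1/81*33)*1889 = (-2721 - 11/27)*1889 = -73478/27*1889 = -138799942/27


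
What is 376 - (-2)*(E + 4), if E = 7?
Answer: 398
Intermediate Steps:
376 - (-2)*(E + 4) = 376 - (-2)*(7 + 4) = 376 - (-2)*11 = 376 - 1*(-22) = 376 + 22 = 398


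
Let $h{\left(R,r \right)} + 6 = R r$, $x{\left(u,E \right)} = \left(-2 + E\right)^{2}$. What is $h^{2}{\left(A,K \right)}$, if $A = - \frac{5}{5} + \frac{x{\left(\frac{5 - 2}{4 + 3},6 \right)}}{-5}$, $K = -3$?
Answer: $\frac{1089}{25} \approx 43.56$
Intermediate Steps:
$A = - \frac{21}{5}$ ($A = - \frac{5}{5} + \frac{\left(-2 + 6\right)^{2}}{-5} = \left(-5\right) \frac{1}{5} + 4^{2} \left(- \frac{1}{5}\right) = -1 + 16 \left(- \frac{1}{5}\right) = -1 - \frac{16}{5} = - \frac{21}{5} \approx -4.2$)
$h{\left(R,r \right)} = -6 + R r$
$h^{2}{\left(A,K \right)} = \left(-6 - - \frac{63}{5}\right)^{2} = \left(-6 + \frac{63}{5}\right)^{2} = \left(\frac{33}{5}\right)^{2} = \frac{1089}{25}$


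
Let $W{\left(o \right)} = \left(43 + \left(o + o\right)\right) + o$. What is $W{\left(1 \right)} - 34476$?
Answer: $-34430$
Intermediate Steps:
$W{\left(o \right)} = 43 + 3 o$ ($W{\left(o \right)} = \left(43 + 2 o\right) + o = 43 + 3 o$)
$W{\left(1 \right)} - 34476 = \left(43 + 3 \cdot 1\right) - 34476 = \left(43 + 3\right) - 34476 = 46 - 34476 = -34430$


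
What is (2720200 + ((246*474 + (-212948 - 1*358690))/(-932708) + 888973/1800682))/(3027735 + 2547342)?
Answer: 571075766159181659/1170425049753903489 ≈ 0.48792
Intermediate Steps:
(2720200 + ((246*474 + (-212948 - 1*358690))/(-932708) + 888973/1800682))/(3027735 + 2547342) = (2720200 + ((116604 + (-212948 - 358690))*(-1/932708) + 888973*(1/1800682)))/5575077 = (2720200 + ((116604 - 571638)*(-1/932708) + 888973/1800682))*(1/5575077) = (2720200 + (-455034*(-1/932708) + 888973/1800682))*(1/5575077) = (2720200 + (227517/466354 + 888973/1800682))*(1/5575077) = (2720200 + 206065470259/209938813357)*(1/5575077) = (571075766159181659/209938813357)*(1/5575077) = 571075766159181659/1170425049753903489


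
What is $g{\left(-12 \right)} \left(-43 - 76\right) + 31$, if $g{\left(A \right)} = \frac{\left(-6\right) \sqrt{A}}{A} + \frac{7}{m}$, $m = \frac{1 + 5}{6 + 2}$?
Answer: $- \frac{3239}{3} - 119 i \sqrt{3} \approx -1079.7 - 206.11 i$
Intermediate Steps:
$m = \frac{3}{4}$ ($m = \frac{6}{8} = 6 \cdot \frac{1}{8} = \frac{3}{4} \approx 0.75$)
$g{\left(A \right)} = \frac{28}{3} - \frac{6}{\sqrt{A}}$ ($g{\left(A \right)} = \frac{\left(-6\right) \sqrt{A}}{A} + \frac{7}{\frac{3}{4}} = - \frac{6}{\sqrt{A}} + 7 \cdot \frac{4}{3} = - \frac{6}{\sqrt{A}} + \frac{28}{3} = \frac{28}{3} - \frac{6}{\sqrt{A}}$)
$g{\left(-12 \right)} \left(-43 - 76\right) + 31 = \left(\frac{28}{3} - \frac{6}{2 i \sqrt{3}}\right) \left(-43 - 76\right) + 31 = \left(\frac{28}{3} - 6 \left(- \frac{i \sqrt{3}}{6}\right)\right) \left(-43 - 76\right) + 31 = \left(\frac{28}{3} + i \sqrt{3}\right) \left(-119\right) + 31 = \left(- \frac{3332}{3} - 119 i \sqrt{3}\right) + 31 = - \frac{3239}{3} - 119 i \sqrt{3}$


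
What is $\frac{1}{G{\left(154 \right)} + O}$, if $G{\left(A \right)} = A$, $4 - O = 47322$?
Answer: $- \frac{1}{47164} \approx -2.1203 \cdot 10^{-5}$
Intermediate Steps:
$O = -47318$ ($O = 4 - 47322 = -47318$)
$\frac{1}{G{\left(154 \right)} + O} = \frac{1}{154 - 47318} = \frac{1}{-47164} = - \frac{1}{47164}$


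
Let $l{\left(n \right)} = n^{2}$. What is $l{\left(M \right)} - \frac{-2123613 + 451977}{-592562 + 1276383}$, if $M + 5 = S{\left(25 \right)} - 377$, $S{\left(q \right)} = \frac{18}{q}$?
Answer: $\frac{62132353423204}{427388125} \approx 1.4538 \cdot 10^{5}$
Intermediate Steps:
$M = - \frac{9532}{25}$ ($M = -5 + \left(\frac{18}{25} - 377\right) = -5 - \frac{9407}{25} = - \frac{9532}{25} \approx -381.28$)
$l{\left(M \right)} - \frac{-2123613 + 451977}{-592562 + 1276383} = \left(- \frac{9532}{25}\right)^{2} - \frac{-2123613 + 451977}{-592562 + 1276383} = \frac{90859024}{625} - - \frac{1671636}{683821} = \frac{90859024}{625} + \frac{1671636}{683821} = \frac{62132353423204}{427388125}$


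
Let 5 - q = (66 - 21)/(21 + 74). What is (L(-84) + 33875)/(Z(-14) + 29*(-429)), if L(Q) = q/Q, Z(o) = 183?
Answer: -27032207/9781884 ≈ -2.7635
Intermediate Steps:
q = 86/19 (q = 5 - (66 - 21)/(21 + 74) = 5 - 45/95 = 5 - 1*9/19 = 5 - 9/19 = 86/19 ≈ 4.5263)
L(Q) = 86/(19*Q)
(L(-84) + 33875)/(Z(-14) + 29*(-429)) = ((86/19)/(-84) + 33875)/(183 + 29*(-429)) = ((86/19)*(-1/84) + 33875)/(183 - 12441) = (-43/798 + 33875)/(-12258) = (27032207/798)*(-1/12258) = -27032207/9781884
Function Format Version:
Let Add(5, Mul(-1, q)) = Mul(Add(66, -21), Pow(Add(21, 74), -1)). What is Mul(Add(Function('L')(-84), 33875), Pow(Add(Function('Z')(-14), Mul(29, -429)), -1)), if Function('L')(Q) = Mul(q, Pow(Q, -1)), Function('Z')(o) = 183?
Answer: Rational(-27032207, 9781884) ≈ -2.7635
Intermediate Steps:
q = Rational(86, 19) (q = Add(5, Mul(-1, Mul(Add(66, -21), Pow(Add(21, 74), -1)))) = Add(5, Mul(-1, Mul(45, Pow(95, -1)))) = Add(5, Mul(-1, Mul(45, Rational(1, 95)))) = Add(5, Mul(-1, Rational(9, 19))) = Add(5, Rational(-9, 19)) = Rational(86, 19) ≈ 4.5263)
Function('L')(Q) = Mul(Rational(86, 19), Pow(Q, -1))
Mul(Add(Function('L')(-84), 33875), Pow(Add(Function('Z')(-14), Mul(29, -429)), -1)) = Mul(Add(Mul(Rational(86, 19), Pow(-84, -1)), 33875), Pow(Add(183, Mul(29, -429)), -1)) = Mul(Add(Mul(Rational(86, 19), Rational(-1, 84)), 33875), Pow(Add(183, -12441), -1)) = Mul(Add(Rational(-43, 798), 33875), Pow(-12258, -1)) = Mul(Rational(27032207, 798), Rational(-1, 12258)) = Rational(-27032207, 9781884)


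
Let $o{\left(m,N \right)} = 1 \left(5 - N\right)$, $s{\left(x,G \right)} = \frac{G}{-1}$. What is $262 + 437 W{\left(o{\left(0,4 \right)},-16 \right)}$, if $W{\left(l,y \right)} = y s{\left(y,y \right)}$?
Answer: $-111610$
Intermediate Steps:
$s{\left(x,G \right)} = - G$ ($s{\left(x,G \right)} = G \left(-1\right) = - G$)
$o{\left(m,N \right)} = 5 - N$
$W{\left(l,y \right)} = - y^{2}$ ($W{\left(l,y \right)} = y \left(- y\right) = - y^{2}$)
$262 + 437 W{\left(o{\left(0,4 \right)},-16 \right)} = 262 + 437 \left(- \left(-16\right)^{2}\right) = 262 + 437 \left(\left(-1\right) 256\right) = 262 + 437 \left(-256\right) = 262 - 111872 = -111610$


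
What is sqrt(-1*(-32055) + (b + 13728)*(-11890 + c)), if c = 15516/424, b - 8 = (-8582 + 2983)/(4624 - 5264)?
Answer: I*sqrt(2928371694195435)/4240 ≈ 12763.0*I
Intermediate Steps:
b = 10719/640 (b = 8 + (-8582 + 2983)/(4624 - 5264) = 8 - 5599/(-640) = 8 - 5599*(-1/640) = 8 + 5599/640 = 10719/640 ≈ 16.748)
c = 3879/106 (c = 15516*(1/424) = 3879/106 ≈ 36.594)
sqrt(-1*(-32055) + (b + 13728)*(-11890 + c)) = sqrt(-1*(-32055) + (10719/640 + 13728)*(-11890 + 3879/106)) = sqrt(32055 + (8796639/640)*(-1256461/106)) = sqrt(32055 - 11052633834579/67840) = sqrt(-11050459223379/67840) = I*sqrt(2928371694195435)/4240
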